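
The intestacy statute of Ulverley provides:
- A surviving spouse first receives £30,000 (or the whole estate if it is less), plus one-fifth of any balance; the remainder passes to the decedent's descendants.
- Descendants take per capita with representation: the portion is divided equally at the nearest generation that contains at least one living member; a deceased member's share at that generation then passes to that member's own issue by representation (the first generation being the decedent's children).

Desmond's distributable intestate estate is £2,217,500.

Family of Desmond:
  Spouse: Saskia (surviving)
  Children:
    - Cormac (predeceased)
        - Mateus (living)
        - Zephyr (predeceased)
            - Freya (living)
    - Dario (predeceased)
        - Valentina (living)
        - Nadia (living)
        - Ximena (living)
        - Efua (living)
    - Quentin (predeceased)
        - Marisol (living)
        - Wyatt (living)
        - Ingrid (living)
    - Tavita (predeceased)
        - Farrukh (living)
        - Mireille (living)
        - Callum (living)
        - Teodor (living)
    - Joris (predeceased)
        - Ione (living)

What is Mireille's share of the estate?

Saskia first takes £30,000, leaving a balance of £2,187,500. Saskia then takes one-fifth of the balance (£437,500), for a total of £467,500. The remaining £1,750,000 passes to the descendants.
No child survives, so the initial division is made at the grandchildren's generation.
The descendants' portion (£1,750,000) is divided into 14 shares of £125,000: Mateus, Valentina, Nadia, Ximena, Efua, Marisol, Wyatt, Ingrid, Farrukh, Mireille, Callum, Teodor, and Ione each take £125,000; Zephyr's £125,000 share passes to Zephyr's issue.
Zephyr's share (£125,000) passes entirely to Freya.

Mireille receives £125,000.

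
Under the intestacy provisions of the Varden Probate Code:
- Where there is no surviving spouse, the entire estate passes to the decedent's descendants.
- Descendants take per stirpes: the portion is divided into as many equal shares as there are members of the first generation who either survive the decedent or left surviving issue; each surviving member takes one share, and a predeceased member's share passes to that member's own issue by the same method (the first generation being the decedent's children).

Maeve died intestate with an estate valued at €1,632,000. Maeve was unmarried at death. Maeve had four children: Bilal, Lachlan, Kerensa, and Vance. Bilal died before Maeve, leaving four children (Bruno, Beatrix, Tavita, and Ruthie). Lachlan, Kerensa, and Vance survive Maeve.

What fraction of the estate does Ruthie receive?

Ruthie receives 1/16 of the estate.

The entire €1,632,000 passes to the descendants.
That amount (€1,632,000) is divided into 4 shares of €408,000: Lachlan, Kerensa, and Vance each take €408,000; Bilal's €408,000 share passes to Bilal's issue.
Bilal's share (€408,000) is divided into 4 shares of €102,000: Bruno, Beatrix, Tavita, and Ruthie each take €102,000.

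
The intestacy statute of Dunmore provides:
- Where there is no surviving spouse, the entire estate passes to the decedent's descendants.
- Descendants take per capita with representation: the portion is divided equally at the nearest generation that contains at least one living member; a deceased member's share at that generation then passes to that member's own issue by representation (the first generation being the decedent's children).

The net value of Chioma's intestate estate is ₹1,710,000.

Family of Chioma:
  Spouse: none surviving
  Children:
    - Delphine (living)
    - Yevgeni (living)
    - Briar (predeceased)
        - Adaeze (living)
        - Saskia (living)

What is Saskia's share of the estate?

Saskia receives ₹285,000.

The entire ₹1,710,000 passes to the descendants.
That amount (₹1,710,000) is divided into 3 shares of ₹570,000: Delphine and Yevgeni each take ₹570,000; Briar's ₹570,000 share passes to Briar's issue.
Briar's share (₹570,000) is divided into 2 shares of ₹285,000: Adaeze and Saskia each take ₹285,000.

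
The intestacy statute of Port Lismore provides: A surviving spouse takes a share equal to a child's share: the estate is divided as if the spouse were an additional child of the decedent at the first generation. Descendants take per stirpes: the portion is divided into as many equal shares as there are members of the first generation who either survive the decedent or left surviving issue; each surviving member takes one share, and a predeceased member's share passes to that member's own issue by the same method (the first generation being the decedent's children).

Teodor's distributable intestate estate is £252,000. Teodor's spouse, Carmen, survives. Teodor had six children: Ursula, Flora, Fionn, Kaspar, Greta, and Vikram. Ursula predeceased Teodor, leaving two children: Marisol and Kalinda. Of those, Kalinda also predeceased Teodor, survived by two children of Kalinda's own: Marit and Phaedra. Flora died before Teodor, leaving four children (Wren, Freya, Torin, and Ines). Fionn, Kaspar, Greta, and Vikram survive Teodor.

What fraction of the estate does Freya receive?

The spouse counts as an additional share at the children's level, so there are 7 primary shares of £36,000. Carmen takes one such share (£36,000).
The children's combined portion (£216,000) is divided into 6 shares of £36,000: Fionn, Kaspar, Greta, and Vikram each take £36,000; Ursula's £36,000 share passes to Ursula's issue; Flora's £36,000 share passes to Flora's issue.
Ursula's share (£36,000) is divided into 2 shares of £18,000: Marisol takes £18,000; Kalinda's £18,000 share passes to Kalinda's issue.
Kalinda's share (£18,000) is divided into 2 shares of £9,000: Marit and Phaedra each take £9,000.
Flora's share (£36,000) is divided into 4 shares of £9,000: Wren, Freya, Torin, and Ines each take £9,000.

Freya receives 1/28 of the estate.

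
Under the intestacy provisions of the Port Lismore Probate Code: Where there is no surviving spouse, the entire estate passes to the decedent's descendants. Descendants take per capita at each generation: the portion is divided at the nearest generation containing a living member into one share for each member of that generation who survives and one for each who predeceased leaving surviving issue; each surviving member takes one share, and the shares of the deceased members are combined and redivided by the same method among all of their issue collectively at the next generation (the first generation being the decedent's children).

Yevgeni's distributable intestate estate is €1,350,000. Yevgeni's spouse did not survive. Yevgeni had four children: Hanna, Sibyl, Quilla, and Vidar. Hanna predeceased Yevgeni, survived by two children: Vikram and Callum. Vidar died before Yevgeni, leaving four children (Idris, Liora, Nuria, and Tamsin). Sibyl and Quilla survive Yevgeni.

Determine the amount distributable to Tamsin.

Tamsin receives €112,500.

The entire €1,350,000 passes to the descendants.
That amount (€1,350,000) is divided at the children's generation into 4 shares of €337,500. Sibyl and Quilla each take €337,500. The 2 shares of the deceased (Hanna and Vidar) are combined into a pool of €675,000.
That pool (€675,000) is divided at the grandchildren's generation equally among Vikram, Callum, Idris, Liora, Nuria, and Tamsin: €112,500 each.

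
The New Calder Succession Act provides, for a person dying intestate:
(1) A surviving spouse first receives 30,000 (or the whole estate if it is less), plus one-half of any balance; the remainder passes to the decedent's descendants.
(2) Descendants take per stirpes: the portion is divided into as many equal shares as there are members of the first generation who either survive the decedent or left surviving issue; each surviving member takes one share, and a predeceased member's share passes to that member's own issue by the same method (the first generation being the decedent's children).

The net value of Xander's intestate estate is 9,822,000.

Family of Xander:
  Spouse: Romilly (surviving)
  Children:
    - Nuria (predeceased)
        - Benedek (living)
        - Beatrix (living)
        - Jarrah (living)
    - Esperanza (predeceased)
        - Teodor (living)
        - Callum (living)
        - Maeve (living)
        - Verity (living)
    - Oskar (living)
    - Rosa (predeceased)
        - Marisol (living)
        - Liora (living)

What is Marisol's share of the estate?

Romilly first takes 30,000, leaving a balance of 9,792,000. Romilly then takes one-half of the balance (4,896,000), for a total of 4,926,000. The remaining 4,896,000 passes to the descendants.
The descendants' portion (4,896,000) is divided into 4 shares of 1,224,000: Oskar takes 1,224,000; Nuria's 1,224,000 share passes to Nuria's issue; Esperanza's 1,224,000 share passes to Esperanza's issue; Rosa's 1,224,000 share passes to Rosa's issue.
Nuria's share (1,224,000) is divided into 3 shares of 408,000: Benedek, Beatrix, and Jarrah each take 408,000.
Esperanza's share (1,224,000) is divided into 4 shares of 306,000: Teodor, Callum, Maeve, and Verity each take 306,000.
Rosa's share (1,224,000) is divided into 2 shares of 612,000: Marisol and Liora each take 612,000.

Marisol receives 612,000.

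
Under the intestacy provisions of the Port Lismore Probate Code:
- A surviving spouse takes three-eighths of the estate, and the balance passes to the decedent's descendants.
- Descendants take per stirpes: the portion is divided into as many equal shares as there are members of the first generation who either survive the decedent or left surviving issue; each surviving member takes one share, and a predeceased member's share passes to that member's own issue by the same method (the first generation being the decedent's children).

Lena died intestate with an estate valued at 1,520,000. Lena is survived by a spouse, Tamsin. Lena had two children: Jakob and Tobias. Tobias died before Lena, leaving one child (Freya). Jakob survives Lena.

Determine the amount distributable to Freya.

Freya receives 475,000.

Tamsin takes three-eighths of 1,520,000 = 570,000. The remaining 950,000 passes to the descendants.
The descendants' portion (950,000) is divided into 2 shares of 475,000: Jakob takes 475,000; Tobias's 475,000 share passes to Tobias's issue.
Tobias's share (475,000) passes entirely to Freya.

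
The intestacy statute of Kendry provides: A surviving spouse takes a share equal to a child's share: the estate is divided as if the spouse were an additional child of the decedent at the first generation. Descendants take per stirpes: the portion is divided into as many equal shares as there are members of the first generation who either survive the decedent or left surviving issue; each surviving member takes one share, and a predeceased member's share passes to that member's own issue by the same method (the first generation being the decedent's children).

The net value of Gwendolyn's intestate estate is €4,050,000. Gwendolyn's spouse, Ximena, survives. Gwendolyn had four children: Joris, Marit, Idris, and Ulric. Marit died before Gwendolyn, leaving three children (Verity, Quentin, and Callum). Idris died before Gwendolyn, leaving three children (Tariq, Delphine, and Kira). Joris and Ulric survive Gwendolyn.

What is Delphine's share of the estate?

The spouse counts as an additional share at the children's level, so there are 5 primary shares of €810,000. Ximena takes one such share (€810,000).
The children's combined portion (€3,240,000) is divided into 4 shares of €810,000: Joris and Ulric each take €810,000; Marit's €810,000 share passes to Marit's issue; Idris's €810,000 share passes to Idris's issue.
Marit's share (€810,000) is divided into 3 shares of €270,000: Verity, Quentin, and Callum each take €270,000.
Idris's share (€810,000) is divided into 3 shares of €270,000: Tariq, Delphine, and Kira each take €270,000.

Delphine receives €270,000.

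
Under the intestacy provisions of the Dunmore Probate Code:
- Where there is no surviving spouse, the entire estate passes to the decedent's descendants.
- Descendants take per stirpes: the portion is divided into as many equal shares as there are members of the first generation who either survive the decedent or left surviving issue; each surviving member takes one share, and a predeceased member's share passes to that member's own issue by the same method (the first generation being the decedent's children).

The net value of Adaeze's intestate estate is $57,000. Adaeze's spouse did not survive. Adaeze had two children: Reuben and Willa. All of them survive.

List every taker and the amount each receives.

The entire $57,000 passes to the descendants.
That amount ($57,000) is divided into 2 shares of $28,500: Reuben and Willa each take $28,500.

Reuben: $28,500; Willa: $28,500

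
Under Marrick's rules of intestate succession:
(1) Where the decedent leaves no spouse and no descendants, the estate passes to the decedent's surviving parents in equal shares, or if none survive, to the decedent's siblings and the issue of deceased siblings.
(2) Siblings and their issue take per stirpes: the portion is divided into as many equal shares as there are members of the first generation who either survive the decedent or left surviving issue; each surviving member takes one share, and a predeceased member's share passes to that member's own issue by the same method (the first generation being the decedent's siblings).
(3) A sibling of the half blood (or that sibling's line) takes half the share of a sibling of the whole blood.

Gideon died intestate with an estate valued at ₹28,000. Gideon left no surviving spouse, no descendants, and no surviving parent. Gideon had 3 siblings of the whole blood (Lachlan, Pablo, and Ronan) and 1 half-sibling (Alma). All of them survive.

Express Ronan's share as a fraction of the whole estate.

Ronan receives 2/7 of the estate.

The entire ₹28,000 passes to the siblings and their issue.
Counting each half-blood sibling's line as half a unit, there are 7/2 units in ₹28,000, so one unit is ₹8,000. Whole-blood lines (Lachlan, Pablo, and Ronan) take ₹8,000 each; half-blood lines (Alma) take ₹4,000 each.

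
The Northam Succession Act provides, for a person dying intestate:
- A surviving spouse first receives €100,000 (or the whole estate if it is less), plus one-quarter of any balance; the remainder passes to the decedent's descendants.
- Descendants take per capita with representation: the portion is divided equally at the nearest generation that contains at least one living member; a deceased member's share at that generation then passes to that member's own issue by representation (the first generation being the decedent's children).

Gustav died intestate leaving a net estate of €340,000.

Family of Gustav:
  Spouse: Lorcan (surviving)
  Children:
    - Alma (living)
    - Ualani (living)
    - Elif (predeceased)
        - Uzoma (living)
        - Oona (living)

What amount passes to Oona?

Lorcan first takes €100,000, leaving a balance of €240,000. Lorcan then takes one-quarter of the balance (€60,000), for a total of €160,000. The remaining €180,000 passes to the descendants.
The descendants' portion (€180,000) is divided into 3 shares of €60,000: Alma and Ualani each take €60,000; Elif's €60,000 share passes to Elif's issue.
Elif's share (€60,000) is divided into 2 shares of €30,000: Uzoma and Oona each take €30,000.

Oona receives €30,000.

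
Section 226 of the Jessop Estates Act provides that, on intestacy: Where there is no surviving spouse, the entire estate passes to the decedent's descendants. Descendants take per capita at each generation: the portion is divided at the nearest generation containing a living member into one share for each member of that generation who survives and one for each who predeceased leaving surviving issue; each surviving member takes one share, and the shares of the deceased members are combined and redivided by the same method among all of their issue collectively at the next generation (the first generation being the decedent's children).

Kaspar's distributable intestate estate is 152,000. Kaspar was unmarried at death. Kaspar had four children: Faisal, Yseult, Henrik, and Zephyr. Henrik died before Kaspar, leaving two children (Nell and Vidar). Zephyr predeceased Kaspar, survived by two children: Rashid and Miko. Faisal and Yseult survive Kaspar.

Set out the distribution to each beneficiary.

Faisal: 38,000; Yseult: 38,000; Nell: 19,000; Vidar: 19,000; Rashid: 19,000; Miko: 19,000

The entire 152,000 passes to the descendants.
That amount (152,000) is divided at the children's generation into 4 shares of 38,000. Faisal and Yseult each take 38,000. The 2 shares of the deceased (Henrik and Zephyr) are combined into a pool of 76,000.
That pool (76,000) is divided at the grandchildren's generation equally among Nell, Vidar, Rashid, and Miko: 19,000 each.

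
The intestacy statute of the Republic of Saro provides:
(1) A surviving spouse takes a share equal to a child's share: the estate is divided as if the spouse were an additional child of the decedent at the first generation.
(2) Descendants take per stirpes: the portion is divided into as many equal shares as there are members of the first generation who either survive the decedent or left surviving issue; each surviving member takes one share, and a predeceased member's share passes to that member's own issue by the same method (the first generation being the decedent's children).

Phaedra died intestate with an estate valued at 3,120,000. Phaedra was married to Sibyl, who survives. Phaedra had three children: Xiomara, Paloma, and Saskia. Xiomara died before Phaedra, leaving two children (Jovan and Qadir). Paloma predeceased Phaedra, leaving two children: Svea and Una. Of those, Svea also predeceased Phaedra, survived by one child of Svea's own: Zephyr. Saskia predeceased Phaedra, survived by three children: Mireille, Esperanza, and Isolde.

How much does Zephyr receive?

The spouse counts as an additional share at the children's level, so there are 4 primary shares of 780,000. Sibyl takes one such share (780,000).
The children's combined portion (2,340,000) is divided into 3 shares of 780,000: Xiomara's 780,000 share passes to Xiomara's issue; Paloma's 780,000 share passes to Paloma's issue; Saskia's 780,000 share passes to Saskia's issue.
Xiomara's share (780,000) is divided into 2 shares of 390,000: Jovan and Qadir each take 390,000.
Paloma's share (780,000) is divided into 2 shares of 390,000: Una takes 390,000; Svea's 390,000 share passes to Svea's issue.
Svea's share (390,000) passes entirely to Zephyr.
Saskia's share (780,000) is divided into 3 shares of 260,000: Mireille, Esperanza, and Isolde each take 260,000.

Zephyr receives 390,000.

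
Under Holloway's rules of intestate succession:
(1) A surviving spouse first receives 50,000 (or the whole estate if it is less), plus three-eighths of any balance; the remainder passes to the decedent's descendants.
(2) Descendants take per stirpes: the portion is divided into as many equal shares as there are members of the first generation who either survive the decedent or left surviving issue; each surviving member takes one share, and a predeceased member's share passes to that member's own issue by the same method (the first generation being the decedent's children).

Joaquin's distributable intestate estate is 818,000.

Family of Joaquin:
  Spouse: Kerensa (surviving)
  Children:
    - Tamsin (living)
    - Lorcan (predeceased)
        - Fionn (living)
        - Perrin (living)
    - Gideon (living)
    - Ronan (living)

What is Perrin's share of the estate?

Kerensa first takes 50,000, leaving a balance of 768,000. Kerensa then takes three-eighths of the balance (288,000), for a total of 338,000. The remaining 480,000 passes to the descendants.
The descendants' portion (480,000) is divided into 4 shares of 120,000: Tamsin, Gideon, and Ronan each take 120,000; Lorcan's 120,000 share passes to Lorcan's issue.
Lorcan's share (120,000) is divided into 2 shares of 60,000: Fionn and Perrin each take 60,000.

Perrin receives 60,000.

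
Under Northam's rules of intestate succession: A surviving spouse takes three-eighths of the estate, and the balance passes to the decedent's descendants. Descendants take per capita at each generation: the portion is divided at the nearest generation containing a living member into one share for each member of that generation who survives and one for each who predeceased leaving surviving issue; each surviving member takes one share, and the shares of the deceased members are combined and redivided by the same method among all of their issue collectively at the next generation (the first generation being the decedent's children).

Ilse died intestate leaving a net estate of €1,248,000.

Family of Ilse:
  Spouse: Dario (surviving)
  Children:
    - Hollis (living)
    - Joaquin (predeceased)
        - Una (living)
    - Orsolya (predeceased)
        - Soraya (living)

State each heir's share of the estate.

Dario: €468,000; Hollis: €260,000; Una: €260,000; Soraya: €260,000

Dario takes three-eighths of €1,248,000 = €468,000. The remaining €780,000 passes to the descendants.
The descendants' portion (€780,000) is divided at the children's generation into 3 shares of €260,000. Hollis takes €260,000. The 2 shares of the deceased (Joaquin and Orsolya) are combined into a pool of €520,000.
That pool (€520,000) is divided at the grandchildren's generation equally among Una and Soraya: €260,000 each.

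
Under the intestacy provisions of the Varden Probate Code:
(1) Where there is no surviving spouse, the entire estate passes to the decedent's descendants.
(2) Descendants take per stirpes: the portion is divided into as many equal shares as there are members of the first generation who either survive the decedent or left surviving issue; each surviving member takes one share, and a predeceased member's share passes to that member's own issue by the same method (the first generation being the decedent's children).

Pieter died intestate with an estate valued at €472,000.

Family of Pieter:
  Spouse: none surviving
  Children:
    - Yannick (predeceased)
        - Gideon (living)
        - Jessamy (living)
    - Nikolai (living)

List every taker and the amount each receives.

The entire €472,000 passes to the descendants.
That amount (€472,000) is divided into 2 shares of €236,000: Nikolai takes €236,000; Yannick's €236,000 share passes to Yannick's issue.
Yannick's share (€236,000) is divided into 2 shares of €118,000: Gideon and Jessamy each take €118,000.

Gideon: €118,000; Jessamy: €118,000; Nikolai: €236,000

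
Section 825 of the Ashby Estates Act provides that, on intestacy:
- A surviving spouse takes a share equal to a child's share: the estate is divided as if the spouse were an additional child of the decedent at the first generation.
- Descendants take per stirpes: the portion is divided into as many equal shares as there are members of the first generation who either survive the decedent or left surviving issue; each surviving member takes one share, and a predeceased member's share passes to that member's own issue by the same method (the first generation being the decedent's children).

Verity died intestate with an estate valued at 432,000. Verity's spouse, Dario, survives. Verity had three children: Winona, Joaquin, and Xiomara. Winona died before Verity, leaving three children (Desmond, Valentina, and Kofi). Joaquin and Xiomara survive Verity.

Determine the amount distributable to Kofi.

Kofi receives 36,000.

The spouse counts as an additional share at the children's level, so there are 4 primary shares of 108,000. Dario takes one such share (108,000).
The children's combined portion (324,000) is divided into 3 shares of 108,000: Joaquin and Xiomara each take 108,000; Winona's 108,000 share passes to Winona's issue.
Winona's share (108,000) is divided into 3 shares of 36,000: Desmond, Valentina, and Kofi each take 36,000.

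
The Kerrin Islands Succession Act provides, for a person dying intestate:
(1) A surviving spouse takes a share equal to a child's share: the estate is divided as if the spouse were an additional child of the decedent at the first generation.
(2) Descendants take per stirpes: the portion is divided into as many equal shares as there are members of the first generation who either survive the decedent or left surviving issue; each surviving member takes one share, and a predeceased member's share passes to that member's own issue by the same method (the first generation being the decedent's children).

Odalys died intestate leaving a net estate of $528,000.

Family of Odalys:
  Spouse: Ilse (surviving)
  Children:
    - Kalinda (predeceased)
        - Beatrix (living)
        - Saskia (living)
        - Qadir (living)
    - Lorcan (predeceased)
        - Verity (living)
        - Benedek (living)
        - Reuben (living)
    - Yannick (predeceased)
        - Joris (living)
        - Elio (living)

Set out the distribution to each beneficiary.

Ilse: $132,000; Beatrix: $44,000; Saskia: $44,000; Qadir: $44,000; Verity: $44,000; Benedek: $44,000; Reuben: $44,000; Joris: $66,000; Elio: $66,000

The spouse counts as an additional share at the children's level, so there are 4 primary shares of $132,000. Ilse takes one such share ($132,000).
The children's combined portion ($396,000) is divided into 3 shares of $132,000: Kalinda's $132,000 share passes to Kalinda's issue; Lorcan's $132,000 share passes to Lorcan's issue; Yannick's $132,000 share passes to Yannick's issue.
Kalinda's share ($132,000) is divided into 3 shares of $44,000: Beatrix, Saskia, and Qadir each take $44,000.
Lorcan's share ($132,000) is divided into 3 shares of $44,000: Verity, Benedek, and Reuben each take $44,000.
Yannick's share ($132,000) is divided into 2 shares of $66,000: Joris and Elio each take $66,000.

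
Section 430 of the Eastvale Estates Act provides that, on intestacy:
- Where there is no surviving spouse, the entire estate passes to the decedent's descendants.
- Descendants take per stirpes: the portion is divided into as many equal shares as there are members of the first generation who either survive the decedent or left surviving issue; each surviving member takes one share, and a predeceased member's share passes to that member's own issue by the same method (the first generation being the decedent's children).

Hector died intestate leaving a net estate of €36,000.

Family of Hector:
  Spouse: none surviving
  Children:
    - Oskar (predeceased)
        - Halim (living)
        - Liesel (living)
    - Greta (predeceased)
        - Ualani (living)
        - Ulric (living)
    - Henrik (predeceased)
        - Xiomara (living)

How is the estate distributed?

Halim: €6,000; Liesel: €6,000; Ualani: €6,000; Ulric: €6,000; Xiomara: €12,000

The entire €36,000 passes to the descendants.
That amount (€36,000) is divided into 3 shares of €12,000: Oskar's €12,000 share passes to Oskar's issue; Greta's €12,000 share passes to Greta's issue; Henrik's €12,000 share passes to Henrik's issue.
Oskar's share (€12,000) is divided into 2 shares of €6,000: Halim and Liesel each take €6,000.
Greta's share (€12,000) is divided into 2 shares of €6,000: Ualani and Ulric each take €6,000.
Henrik's share (€12,000) passes entirely to Xiomara.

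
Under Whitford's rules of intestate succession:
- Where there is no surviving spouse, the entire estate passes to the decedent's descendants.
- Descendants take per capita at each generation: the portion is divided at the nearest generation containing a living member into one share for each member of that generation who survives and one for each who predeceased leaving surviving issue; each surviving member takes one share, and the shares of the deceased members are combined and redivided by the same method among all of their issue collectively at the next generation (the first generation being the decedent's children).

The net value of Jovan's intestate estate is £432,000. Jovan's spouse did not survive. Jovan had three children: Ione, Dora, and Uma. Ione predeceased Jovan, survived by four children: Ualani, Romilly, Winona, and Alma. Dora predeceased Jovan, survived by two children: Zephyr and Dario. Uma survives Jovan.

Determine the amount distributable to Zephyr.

The entire £432,000 passes to the descendants.
That amount (£432,000) is divided at the children's generation into 3 shares of £144,000. Uma takes £144,000. The 2 shares of the deceased (Ione and Dora) are combined into a pool of £288,000.
That pool (£288,000) is divided at the grandchildren's generation equally among Ualani, Romilly, Winona, Alma, Zephyr, and Dario: £48,000 each.

Zephyr receives £48,000.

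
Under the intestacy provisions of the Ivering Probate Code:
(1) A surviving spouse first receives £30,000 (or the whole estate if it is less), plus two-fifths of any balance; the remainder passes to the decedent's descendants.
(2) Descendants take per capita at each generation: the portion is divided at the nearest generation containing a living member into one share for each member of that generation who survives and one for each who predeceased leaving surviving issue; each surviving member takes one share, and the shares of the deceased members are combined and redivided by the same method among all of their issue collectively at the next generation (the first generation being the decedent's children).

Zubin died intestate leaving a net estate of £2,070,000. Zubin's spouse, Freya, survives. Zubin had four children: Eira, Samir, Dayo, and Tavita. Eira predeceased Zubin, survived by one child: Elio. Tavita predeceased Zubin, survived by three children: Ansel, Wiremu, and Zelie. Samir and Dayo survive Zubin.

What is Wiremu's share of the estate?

Wiremu receives £153,000.

Freya first takes £30,000, leaving a balance of £2,040,000. Freya then takes two-fifths of the balance (£816,000), for a total of £846,000. The remaining £1,224,000 passes to the descendants.
The descendants' portion (£1,224,000) is divided at the children's generation into 4 shares of £306,000. Samir and Dayo each take £306,000. The 2 shares of the deceased (Eira and Tavita) are combined into a pool of £612,000.
That pool (£612,000) is divided at the grandchildren's generation equally among Elio, Ansel, Wiremu, and Zelie: £153,000 each.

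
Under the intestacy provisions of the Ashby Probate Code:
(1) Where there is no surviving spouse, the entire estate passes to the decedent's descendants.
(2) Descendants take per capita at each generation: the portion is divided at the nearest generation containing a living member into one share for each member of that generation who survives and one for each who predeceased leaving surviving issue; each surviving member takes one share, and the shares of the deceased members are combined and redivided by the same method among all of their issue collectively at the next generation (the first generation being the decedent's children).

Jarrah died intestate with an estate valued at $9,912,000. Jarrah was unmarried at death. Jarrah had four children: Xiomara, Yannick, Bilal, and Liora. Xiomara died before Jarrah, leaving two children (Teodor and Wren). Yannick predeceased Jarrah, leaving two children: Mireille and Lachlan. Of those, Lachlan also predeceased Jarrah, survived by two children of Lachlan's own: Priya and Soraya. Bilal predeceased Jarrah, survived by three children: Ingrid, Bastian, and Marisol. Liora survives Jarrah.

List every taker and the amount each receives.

Teodor: $1,062,000; Wren: $1,062,000; Mireille: $1,062,000; Priya: $531,000; Soraya: $531,000; Ingrid: $1,062,000; Bastian: $1,062,000; Marisol: $1,062,000; Liora: $2,478,000

The entire $9,912,000 passes to the descendants.
That amount ($9,912,000) is divided at the children's generation into 4 shares of $2,478,000. Liora takes $2,478,000. The 3 shares of the deceased (Xiomara, Yannick, and Bilal) are combined into a pool of $7,434,000.
That pool ($7,434,000) is divided at the grandchildren's generation into 7 shares of $1,062,000. Teodor, Wren, Mireille, Ingrid, Bastian, and Marisol each take $1,062,000. The remaining share for the deceased Lachlan ($1,062,000) is carried to the next generation.
That pool ($1,062,000) is divided at the great-grandchildren's generation equally among Priya and Soraya: $531,000 each.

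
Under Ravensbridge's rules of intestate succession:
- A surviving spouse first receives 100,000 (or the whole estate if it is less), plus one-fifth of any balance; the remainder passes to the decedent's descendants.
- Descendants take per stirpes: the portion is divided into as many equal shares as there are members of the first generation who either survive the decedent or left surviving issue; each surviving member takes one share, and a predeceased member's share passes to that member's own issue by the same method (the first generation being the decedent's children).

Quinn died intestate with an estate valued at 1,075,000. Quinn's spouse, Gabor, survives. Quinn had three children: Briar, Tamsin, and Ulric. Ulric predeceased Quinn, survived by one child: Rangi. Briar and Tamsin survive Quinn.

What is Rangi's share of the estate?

Gabor first takes 100,000, leaving a balance of 975,000. Gabor then takes one-fifth of the balance (195,000), for a total of 295,000. The remaining 780,000 passes to the descendants.
The descendants' portion (780,000) is divided into 3 shares of 260,000: Briar and Tamsin each take 260,000; Ulric's 260,000 share passes to Ulric's issue.
Ulric's share (260,000) passes entirely to Rangi.

Rangi receives 260,000.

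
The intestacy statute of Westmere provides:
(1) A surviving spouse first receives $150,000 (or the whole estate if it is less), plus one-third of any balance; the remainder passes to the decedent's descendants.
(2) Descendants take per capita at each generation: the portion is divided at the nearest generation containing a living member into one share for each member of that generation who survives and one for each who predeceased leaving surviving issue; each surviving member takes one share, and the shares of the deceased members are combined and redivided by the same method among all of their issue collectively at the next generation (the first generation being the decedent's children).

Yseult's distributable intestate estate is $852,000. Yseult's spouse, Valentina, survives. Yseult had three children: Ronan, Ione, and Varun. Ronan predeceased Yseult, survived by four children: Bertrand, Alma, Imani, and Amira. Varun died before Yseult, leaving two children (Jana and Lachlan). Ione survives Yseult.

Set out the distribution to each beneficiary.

Valentina first takes $150,000, leaving a balance of $702,000. Valentina then takes one-third of the balance ($234,000), for a total of $384,000. The remaining $468,000 passes to the descendants.
The descendants' portion ($468,000) is divided at the children's generation into 3 shares of $156,000. Ione takes $156,000. The 2 shares of the deceased (Ronan and Varun) are combined into a pool of $312,000.
That pool ($312,000) is divided at the grandchildren's generation equally among Bertrand, Alma, Imani, Amira, Jana, and Lachlan: $52,000 each.

Valentina: $384,000; Bertrand: $52,000; Alma: $52,000; Imani: $52,000; Amira: $52,000; Ione: $156,000; Jana: $52,000; Lachlan: $52,000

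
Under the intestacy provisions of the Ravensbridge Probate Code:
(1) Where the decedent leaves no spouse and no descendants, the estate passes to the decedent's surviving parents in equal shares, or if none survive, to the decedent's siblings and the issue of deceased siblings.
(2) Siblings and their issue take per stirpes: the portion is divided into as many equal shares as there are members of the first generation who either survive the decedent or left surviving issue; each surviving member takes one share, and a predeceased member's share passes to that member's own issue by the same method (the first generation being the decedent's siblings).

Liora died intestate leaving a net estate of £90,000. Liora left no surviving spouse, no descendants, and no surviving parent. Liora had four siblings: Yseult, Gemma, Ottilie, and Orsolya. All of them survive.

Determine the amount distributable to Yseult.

The entire £90,000 passes to the siblings and their issue.
That amount (£90,000) is divided into 4 shares of £22,500: Yseult, Gemma, Ottilie, and Orsolya each take £22,500.

Yseult receives £22,500.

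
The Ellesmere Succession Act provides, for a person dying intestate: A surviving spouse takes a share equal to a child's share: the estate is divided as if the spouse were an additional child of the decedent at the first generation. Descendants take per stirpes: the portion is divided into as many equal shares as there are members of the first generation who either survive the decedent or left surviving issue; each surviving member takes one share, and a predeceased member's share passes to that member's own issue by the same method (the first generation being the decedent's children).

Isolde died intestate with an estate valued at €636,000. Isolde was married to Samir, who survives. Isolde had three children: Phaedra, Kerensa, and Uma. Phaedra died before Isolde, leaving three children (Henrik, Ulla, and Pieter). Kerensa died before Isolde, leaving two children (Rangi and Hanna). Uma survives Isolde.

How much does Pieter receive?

Pieter receives €53,000.

The spouse counts as an additional share at the children's level, so there are 4 primary shares of €159,000. Samir takes one such share (€159,000).
The children's combined portion (€477,000) is divided into 3 shares of €159,000: Uma takes €159,000; Phaedra's €159,000 share passes to Phaedra's issue; Kerensa's €159,000 share passes to Kerensa's issue.
Phaedra's share (€159,000) is divided into 3 shares of €53,000: Henrik, Ulla, and Pieter each take €53,000.
Kerensa's share (€159,000) is divided into 2 shares of €79,500: Rangi and Hanna each take €79,500.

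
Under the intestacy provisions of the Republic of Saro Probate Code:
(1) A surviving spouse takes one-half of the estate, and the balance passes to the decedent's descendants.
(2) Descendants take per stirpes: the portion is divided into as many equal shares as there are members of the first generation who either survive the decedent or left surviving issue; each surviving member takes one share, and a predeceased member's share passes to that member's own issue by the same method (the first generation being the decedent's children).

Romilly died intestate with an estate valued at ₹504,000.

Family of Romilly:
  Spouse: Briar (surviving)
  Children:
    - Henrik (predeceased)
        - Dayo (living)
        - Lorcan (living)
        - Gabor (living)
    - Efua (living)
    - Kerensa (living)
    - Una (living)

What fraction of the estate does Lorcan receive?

Briar takes one-half of ₹504,000 = ₹252,000. The remaining ₹252,000 passes to the descendants.
The descendants' portion (₹252,000) is divided into 4 shares of ₹63,000: Efua, Kerensa, and Una each take ₹63,000; Henrik's ₹63,000 share passes to Henrik's issue.
Henrik's share (₹63,000) is divided into 3 shares of ₹21,000: Dayo, Lorcan, and Gabor each take ₹21,000.

Lorcan receives 1/24 of the estate.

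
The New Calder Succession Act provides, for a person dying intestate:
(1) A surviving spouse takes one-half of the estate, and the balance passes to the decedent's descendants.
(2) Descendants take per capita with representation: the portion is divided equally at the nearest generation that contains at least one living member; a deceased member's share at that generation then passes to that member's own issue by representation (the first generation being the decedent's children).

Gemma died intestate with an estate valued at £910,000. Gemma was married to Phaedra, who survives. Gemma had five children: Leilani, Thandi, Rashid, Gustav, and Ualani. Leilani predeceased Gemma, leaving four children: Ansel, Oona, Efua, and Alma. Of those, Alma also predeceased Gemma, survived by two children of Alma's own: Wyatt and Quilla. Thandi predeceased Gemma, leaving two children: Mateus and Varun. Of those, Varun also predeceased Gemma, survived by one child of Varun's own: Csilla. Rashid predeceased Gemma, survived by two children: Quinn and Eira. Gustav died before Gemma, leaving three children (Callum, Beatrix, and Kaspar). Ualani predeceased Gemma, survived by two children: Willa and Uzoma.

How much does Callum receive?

Phaedra takes one-half of £910,000 = £455,000. The remaining £455,000 passes to the descendants.
No child survives, so the initial division is made at the grandchildren's generation.
The descendants' portion (£455,000) is divided into 13 shares of £35,000: Ansel, Oona, Efua, Mateus, Quinn, Eira, Callum, Beatrix, Kaspar, Willa, and Uzoma each take £35,000; Alma's £35,000 share passes to Alma's issue; Varun's £35,000 share passes to Varun's issue.
Alma's share (£35,000) is divided into 2 shares of £17,500: Wyatt and Quilla each take £17,500.
Varun's share (£35,000) passes entirely to Csilla.

Callum receives £35,000.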